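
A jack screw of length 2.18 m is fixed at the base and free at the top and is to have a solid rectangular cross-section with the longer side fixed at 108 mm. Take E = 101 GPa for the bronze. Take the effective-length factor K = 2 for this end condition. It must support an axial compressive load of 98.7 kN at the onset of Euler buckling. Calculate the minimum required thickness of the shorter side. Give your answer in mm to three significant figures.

b ≈ 59.4 mm

L_e = K·L = 2 × 2.18 = 4.360 m
Required I = P_cr·L_e²/(π²E) = 9.870×10^4 × 4.360² / (π² × 1.01×10^11) = 1.882×10^-6 m⁴
I_req = 1.882×10^6 mm⁴
Rectangle, weak axis: I_min = h·b³/12 with h = 108 mm fixed  ⇒  b = (12I/h)^(1/3) = 59.4 mm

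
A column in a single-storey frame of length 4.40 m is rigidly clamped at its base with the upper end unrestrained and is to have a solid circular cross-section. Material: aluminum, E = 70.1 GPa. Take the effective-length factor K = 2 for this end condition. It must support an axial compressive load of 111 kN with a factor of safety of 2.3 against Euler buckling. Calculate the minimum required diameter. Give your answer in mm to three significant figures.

Required P_cr = n·P = 2.3 × 111 = 255.3 kN
L_e = K·L = 2 × 4.40 = 8.800 m
Required I = P_cr·L_e²/(π²E) = 2.553×10^5 × 8.800² / (π² × 7.01×10^10) = 2.858×10^-5 m⁴
I_req = 2.858×10^7 mm⁴
Solid circle: I = πd⁴/64  ⇒  d = (64I/π)^(1/4) = (64×2.858×10^7/π)^(1/4) = 155 mm

d ≈ 155 mm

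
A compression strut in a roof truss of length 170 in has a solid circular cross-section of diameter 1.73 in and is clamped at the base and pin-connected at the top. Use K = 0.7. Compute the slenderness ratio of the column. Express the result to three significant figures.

λ ≈ 275

For a solid circle r = d/4 = 1.73/4 = 0.4325 in
L_e = K·L = 0.7 × 170 = 119.0 in
λ = L_e / r_min = 119.00 / 0.4325 = 275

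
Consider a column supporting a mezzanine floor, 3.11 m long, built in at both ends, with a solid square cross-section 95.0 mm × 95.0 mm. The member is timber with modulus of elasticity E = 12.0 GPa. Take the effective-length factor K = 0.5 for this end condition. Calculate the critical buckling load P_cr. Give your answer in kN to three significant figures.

I = a⁴/12 = 95.0⁴/12 = 6.788×10^6 mm⁴
I = 6.788×10^6 mm⁴ = 6.788×10^-6 m⁴
Effective length L_e = K·L = 0.5 × 3.11 = 1.555 m
P_cr = π²EI / L_e² = π² × 12.0×10⁹ × 6.788×10^-6 / 1.555² = 3.325×10^5 N

P_cr ≈ 332 kN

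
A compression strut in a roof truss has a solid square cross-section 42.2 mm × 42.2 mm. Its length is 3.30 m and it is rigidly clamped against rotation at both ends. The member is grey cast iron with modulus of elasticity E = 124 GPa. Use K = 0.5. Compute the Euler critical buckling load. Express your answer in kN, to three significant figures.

P_cr ≈ 119 kN

I = a⁴/12 = 42.2⁴/12 = 2.643×10^5 mm⁴
I = 2.643×10^5 mm⁴ = 2.643×10^-7 m⁴
Effective length L_e = K·L = 0.5 × 3.30 = 1.650 m
P_cr = π²EI / L_e² = π² × 124×10⁹ × 2.643×10^-7 / 1.650² = 1.188×10^5 N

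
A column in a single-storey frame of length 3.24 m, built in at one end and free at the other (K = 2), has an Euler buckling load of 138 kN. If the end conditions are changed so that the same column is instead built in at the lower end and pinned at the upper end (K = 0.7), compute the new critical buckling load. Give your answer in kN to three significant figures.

P_cr ∝ 1/K², so P_cr,new = P_cr,old × (K_old/K_new)² = 138 × (2/0.7)²
= 138 × 8.163 = 1130 kN

P_cr ≈ 1130 kN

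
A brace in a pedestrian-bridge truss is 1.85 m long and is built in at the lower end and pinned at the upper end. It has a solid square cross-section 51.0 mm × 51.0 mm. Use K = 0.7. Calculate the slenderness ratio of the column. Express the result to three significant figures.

For a square r = a/√12 = 51.0/√12 = 14.72 mm
L_e = K·L = 0.7 × 1.85 m = 1.295 m = 1295.0 mm
λ = L_e / r_min = 1295.0 / 14.72 = 88.0

λ ≈ 88.0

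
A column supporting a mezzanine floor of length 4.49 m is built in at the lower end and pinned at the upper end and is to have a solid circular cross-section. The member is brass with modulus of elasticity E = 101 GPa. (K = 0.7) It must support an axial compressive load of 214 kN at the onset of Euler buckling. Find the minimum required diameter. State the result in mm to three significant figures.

d ≈ 81.1 mm

L_e = K·L = 0.7 × 4.49 = 3.143 m
Required I = P_cr·L_e²/(π²E) = 2.140×10^5 × 3.143² / (π² × 1.01×10^11) = 2.121×10^-6 m⁴
I_req = 2.121×10^6 mm⁴
Solid circle: I = πd⁴/64  ⇒  d = (64I/π)^(1/4) = (64×2.121×10^6/π)^(1/4) = 81.1 mm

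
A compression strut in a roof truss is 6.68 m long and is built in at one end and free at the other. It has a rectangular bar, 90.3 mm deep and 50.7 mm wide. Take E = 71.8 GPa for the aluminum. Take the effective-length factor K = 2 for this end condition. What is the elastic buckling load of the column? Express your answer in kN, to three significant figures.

P_cr ≈ 3.89 kN

Buckling occurs about the weak axis: I_min = h·b³/12 with b = 50.7 mm (the shorter side).
I_min = 90.3×50.7³/12 = 9.807×10^5 mm⁴
I = 9.807×10^5 mm⁴ = 9.807×10^-7 m⁴
Effective length L_e = K·L = 2 × 6.68 = 13.36 m
P_cr = π²EI / L_e² = π² × 71.8×10⁹ × 9.807×10^-7 / 13.36² = 3.894×10^3 N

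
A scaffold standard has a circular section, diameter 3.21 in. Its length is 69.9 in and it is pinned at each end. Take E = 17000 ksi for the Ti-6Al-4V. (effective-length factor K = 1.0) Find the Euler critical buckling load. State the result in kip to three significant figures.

I = πd⁴/64 = π×3.21⁴/64 = 5.212 in⁴
Effective length L_e = K·L = 1 × 69.9 = 69.90 in
P_cr = π²EI / L_e² = π² × 17000×10³ × 5.212 / 69.90² = 1.790×10^5 lb

P_cr ≈ 179 kip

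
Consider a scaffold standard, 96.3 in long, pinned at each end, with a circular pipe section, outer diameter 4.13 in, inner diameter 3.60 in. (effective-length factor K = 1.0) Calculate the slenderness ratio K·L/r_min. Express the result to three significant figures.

d_o = 4.13 in, d_i = 3.60 in
I = π(d_o⁴ − d_i⁴)/64 = π(4.13⁴ − 3.600⁴)/64 = 6.037 in⁴
A = 3.218 in²;  r_min = √(I/A) = √(6.037/3.218) = 1.370 in
L_e = K·L = 1 × 96.3 = 96.30 in
λ = L_e / r_min = 96.300 / 1.370 = 70.3

λ ≈ 70.3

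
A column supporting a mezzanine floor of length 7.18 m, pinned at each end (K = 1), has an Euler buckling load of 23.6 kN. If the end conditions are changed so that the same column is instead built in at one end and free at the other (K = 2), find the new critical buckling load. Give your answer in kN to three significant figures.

P_cr ≈ 5.90 kN

P_cr ∝ 1/K², so P_cr,new = P_cr,old × (K_old/K_new)² = 23.6 × (1/2)²
= 23.6 × 0.2500 = 5.90 kN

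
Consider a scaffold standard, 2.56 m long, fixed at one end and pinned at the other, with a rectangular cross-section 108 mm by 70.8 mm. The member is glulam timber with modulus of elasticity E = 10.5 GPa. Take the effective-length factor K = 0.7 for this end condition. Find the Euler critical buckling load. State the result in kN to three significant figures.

Buckling occurs about the weak axis: I_min = h·b³/12 with b = 70.8 mm (the shorter side).
I_min = 108×70.8³/12 = 3.194×10^6 mm⁴
I = 3.194×10^6 mm⁴ = 3.194×10^-6 m⁴
Effective length L_e = K·L = 0.7 × 2.56 = 1.792 m
P_cr = π²EI / L_e² = π² × 10.5×10⁹ × 3.194×10^-6 / 1.792² = 1.031×10^5 N

P_cr ≈ 103 kN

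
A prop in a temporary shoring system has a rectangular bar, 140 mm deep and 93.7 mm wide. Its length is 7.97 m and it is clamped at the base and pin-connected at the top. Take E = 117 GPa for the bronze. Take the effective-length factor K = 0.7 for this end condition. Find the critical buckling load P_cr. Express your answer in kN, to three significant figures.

P_cr ≈ 356 kN

Buckling occurs about the weak axis: I_min = h·b³/12 with b = 93.7 mm (the shorter side).
I_min = 140×93.7³/12 = 9.598×10^6 mm⁴
I = 9.598×10^6 mm⁴ = 9.598×10^-6 m⁴
Effective length L_e = K·L = 0.7 × 7.97 = 5.579 m
P_cr = π²EI / L_e² = π² × 117×10⁹ × 9.598×10^-6 / 5.579² = 3.561×10^5 N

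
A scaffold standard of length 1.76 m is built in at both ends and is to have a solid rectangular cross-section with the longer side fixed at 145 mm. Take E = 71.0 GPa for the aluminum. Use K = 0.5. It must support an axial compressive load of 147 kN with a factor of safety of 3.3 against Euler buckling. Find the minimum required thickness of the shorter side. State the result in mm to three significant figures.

b ≈ 35.4 mm

Required P_cr = n·P = 3.3 × 147 = 485.1 kN
L_e = K·L = 0.5 × 1.76 = 0.8800 m
Required I = P_cr·L_e²/(π²E) = 4.851×10^5 × 0.8800² / (π² × 7.10×10^10) = 5.361×10^-7 m⁴
I_req = 5.361×10^5 mm⁴
Rectangle, weak axis: I_min = h·b³/12 with h = 145 mm fixed  ⇒  b = (12I/h)^(1/3) = 35.4 mm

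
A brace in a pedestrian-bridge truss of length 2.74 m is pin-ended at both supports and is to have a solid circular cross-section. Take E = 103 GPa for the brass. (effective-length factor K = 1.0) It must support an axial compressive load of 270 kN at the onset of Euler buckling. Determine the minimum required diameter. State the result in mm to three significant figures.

L_e = K·L = 1 × 2.74 = 2.740 m
Required I = P_cr·L_e²/(π²E) = 2.700×10^5 × 2.740² / (π² × 1.03×10^11) = 1.994×10^-6 m⁴
I_req = 1.994×10^6 mm⁴
Solid circle: I = πd⁴/64  ⇒  d = (64I/π)^(1/4) = (64×1.994×10^6/π)^(1/4) = 79.8 mm

d ≈ 79.8 mm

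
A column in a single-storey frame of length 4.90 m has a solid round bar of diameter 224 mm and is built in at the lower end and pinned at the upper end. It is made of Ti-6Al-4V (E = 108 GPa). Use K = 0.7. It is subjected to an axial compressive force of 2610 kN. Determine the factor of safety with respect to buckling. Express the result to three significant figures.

I = πd⁴/64 = π×224⁴/64 = 1.236×10^8 mm⁴
I = 1.236×10^8 mm⁴ = 1.236×10^-4 m⁴
Effective length L_e = K·L = 0.7 × 4.90 = 3.430 m
P_cr = π²EI / L_e² = π² × 108×10⁹ × 1.236×10^-4 / 3.430² = 1.120×10^7 N
Factor of safety n = P_cr / P = 11197 / 2610 = 4.29

n ≈ 4.29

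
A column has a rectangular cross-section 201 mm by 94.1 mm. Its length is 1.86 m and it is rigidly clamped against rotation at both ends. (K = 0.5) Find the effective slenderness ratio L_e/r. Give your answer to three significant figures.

λ ≈ 34.2

For a rectangle r_min = b/√12 = 94.1/√12 = 27.16 mm
L_e = K·L = 0.5 × 1.86 m = 0.9300 m = 930.00 mm
λ = L_e / r_min = 930.00 / 27.16 = 34.2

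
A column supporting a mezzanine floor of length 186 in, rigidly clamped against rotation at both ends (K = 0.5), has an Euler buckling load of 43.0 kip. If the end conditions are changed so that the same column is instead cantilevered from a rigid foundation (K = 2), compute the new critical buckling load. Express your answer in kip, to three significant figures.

P_cr ≈ 2.69 kip

P_cr ∝ 1/K², so P_cr,new = P_cr,old × (K_old/K_new)² = 43.0 × (0.5/2)²
= 43.0 × 0.06250 = 2.69 kip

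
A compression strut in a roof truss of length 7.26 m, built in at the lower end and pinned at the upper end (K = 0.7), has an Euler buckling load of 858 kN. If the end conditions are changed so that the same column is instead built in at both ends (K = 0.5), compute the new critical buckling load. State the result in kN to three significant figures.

P_cr ∝ 1/K², so P_cr,new = P_cr,old × (K_old/K_new)² = 858 × (0.7/0.5)²
= 858 × 1.960 = 1680 kN

P_cr ≈ 1680 kN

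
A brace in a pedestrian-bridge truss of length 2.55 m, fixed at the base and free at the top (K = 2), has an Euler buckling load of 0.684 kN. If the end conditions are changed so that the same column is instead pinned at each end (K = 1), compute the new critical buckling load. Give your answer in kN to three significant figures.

P_cr ≈ 2.74 kN

P_cr ∝ 1/K², so P_cr,new = P_cr,old × (K_old/K_new)² = 0.684 × (2/1)²
= 0.684 × 4.000 = 2.74 kN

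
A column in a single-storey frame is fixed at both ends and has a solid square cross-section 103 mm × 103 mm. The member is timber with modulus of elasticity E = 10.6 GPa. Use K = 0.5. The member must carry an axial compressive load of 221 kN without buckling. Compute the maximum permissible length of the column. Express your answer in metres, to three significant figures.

L_max ≈ 4.21 m

I = a⁴/12 = 103⁴/12 = 9.379×10^6 mm⁴
I = 9.379×10^-6 m⁴
At the buckling limit P_cr = P = 2.210×10^5 N
From P_cr = π²EI/(K·L)²:  L = (1/K)·√(π²EI/P_cr) = (1/0.5)·√(π²×1.06×10^10×9.379×10^-6/2.210×10^5)
L = 4.21 m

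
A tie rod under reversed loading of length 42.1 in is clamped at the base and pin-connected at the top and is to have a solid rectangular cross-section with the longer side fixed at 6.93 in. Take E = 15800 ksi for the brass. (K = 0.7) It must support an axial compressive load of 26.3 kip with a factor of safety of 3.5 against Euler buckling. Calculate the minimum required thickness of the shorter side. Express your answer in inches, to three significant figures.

Required P_cr = n·P = 3.5 × 26.3 = 92.05 kip
L_e = K·L = 0.7 × 42.1 = 29.47 in
Required I = P_cr·L_e²/(π²E) = 9.205×10^4 × 29.47² / (π² × 1.58×10^7) = 0.5127 in⁴
Rectangle, weak axis: I_min = h·b³/12 with h = 6.93 in fixed  ⇒  b = (12I/h)^(1/3) = 0.961 in

b ≈ 0.961 in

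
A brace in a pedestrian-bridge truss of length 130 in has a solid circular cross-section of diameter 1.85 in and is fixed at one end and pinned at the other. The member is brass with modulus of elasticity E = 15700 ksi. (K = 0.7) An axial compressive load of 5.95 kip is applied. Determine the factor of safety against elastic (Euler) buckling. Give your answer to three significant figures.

I = πd⁴/64 = π×1.85⁴/64 = 0.5750 in⁴
Effective length L_e = K·L = 0.7 × 130 = 91.00 in
P_cr = π²EI / L_e² = π² × 15700×10³ × 0.5750 / 91.00² = 1.076×10^4 lb
Factor of safety n = P_cr / P = 10.759 / 5.95 = 1.81

n ≈ 1.81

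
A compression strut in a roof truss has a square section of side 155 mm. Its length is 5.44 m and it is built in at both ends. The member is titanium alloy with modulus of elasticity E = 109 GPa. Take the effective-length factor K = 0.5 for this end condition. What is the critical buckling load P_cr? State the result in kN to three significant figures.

P_cr ≈ 6990 kN

I = a⁴/12 = 155⁴/12 = 4.810×10^7 mm⁴
I = 4.810×10^7 mm⁴ = 4.810×10^-5 m⁴
Effective length L_e = K·L = 0.5 × 5.44 = 2.720 m
P_cr = π²EI / L_e² = π² × 109×10⁹ × 4.810×10^-5 / 2.720² = 6.994×10^6 N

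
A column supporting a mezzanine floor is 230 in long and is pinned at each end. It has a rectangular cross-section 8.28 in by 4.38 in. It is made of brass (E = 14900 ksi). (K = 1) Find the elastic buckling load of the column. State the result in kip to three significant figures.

P_cr ≈ 161 kip

Buckling occurs about the weak axis: I_min = h·b³/12 with b = 4.38 in (the shorter side).
I_min = 8.28×4.38³/12 = 57.98 in⁴
Effective length L_e = K·L = 1 × 230 = 230.0 in
P_cr = π²EI / L_e² = π² × 14900×10³ × 57.98 / 230.0² = 1.612×10^5 lb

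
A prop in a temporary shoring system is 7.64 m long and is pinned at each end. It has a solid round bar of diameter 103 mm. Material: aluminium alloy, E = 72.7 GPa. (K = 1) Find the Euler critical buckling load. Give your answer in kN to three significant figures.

P_cr ≈ 67.9 kN

I = πd⁴/64 = π×103⁴/64 = 5.525×10^6 mm⁴
I = 5.525×10^6 mm⁴ = 5.525×10^-6 m⁴
Effective length L_e = K·L = 1 × 7.64 = 7.640 m
P_cr = π²EI / L_e² = π² × 72.7×10⁹ × 5.525×10^-6 / 7.640² = 6.792×10^4 N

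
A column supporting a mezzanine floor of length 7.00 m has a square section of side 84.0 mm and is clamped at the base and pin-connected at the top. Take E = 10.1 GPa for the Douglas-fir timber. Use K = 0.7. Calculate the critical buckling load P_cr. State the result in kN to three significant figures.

I = a⁴/12 = 84.0⁴/12 = 4.149×10^6 mm⁴
I = 4.149×10^6 mm⁴ = 4.149×10^-6 m⁴
Effective length L_e = K·L = 0.7 × 7.00 = 4.900 m
P_cr = π²EI / L_e² = π² × 10.1×10⁹ × 4.149×10^-6 / 4.900² = 1.723×10^4 N

P_cr ≈ 17.2 kN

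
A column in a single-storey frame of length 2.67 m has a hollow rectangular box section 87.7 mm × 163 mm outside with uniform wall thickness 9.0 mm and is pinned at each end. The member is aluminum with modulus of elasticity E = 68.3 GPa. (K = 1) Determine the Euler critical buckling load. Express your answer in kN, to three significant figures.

P_cr ≈ 479 kN

Inner dimensions: h_i = 163 − 2×9.0 = 145.0 mm, b_i = 87.7 − 2×9.0 = 69.70 mm
Weak-axis I_min = (h_o·b_o³ − h_i·b_i³)/12 with b_o = 87.7, b_i = 69.70 mm (shorter outer/inner sides).
I_min = (163×87.7³ − 145.0×69.70³)/12 = 5.071×10^6 mm⁴
I = 5.071×10^6 mm⁴ = 5.071×10^-6 m⁴
Effective length L_e = K·L = 1 × 2.67 = 2.670 m
P_cr = π²EI / L_e² = π² × 68.3×10⁹ × 5.071×10^-6 / 2.670² = 4.795×10^5 N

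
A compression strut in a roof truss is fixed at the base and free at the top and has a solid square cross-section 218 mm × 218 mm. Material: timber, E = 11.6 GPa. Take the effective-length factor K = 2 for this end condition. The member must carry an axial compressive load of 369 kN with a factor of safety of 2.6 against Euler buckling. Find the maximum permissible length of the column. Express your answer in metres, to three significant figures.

I = a⁴/12 = 218⁴/12 = 1.882×10^8 mm⁴
I = 1.882×10^-4 m⁴
Required critical load P_cr = n·P = 2.6 × 369 = 959.4 kN = 9.594×10^5 N
From P_cr = π²EI/(K·L)²:  L = (1/K)·√(π²EI/P_cr) = (1/2)·√(π²×1.16×10^10×1.882×10^-4/9.594×10^5)
L = 2.37 m

L_max ≈ 2.37 m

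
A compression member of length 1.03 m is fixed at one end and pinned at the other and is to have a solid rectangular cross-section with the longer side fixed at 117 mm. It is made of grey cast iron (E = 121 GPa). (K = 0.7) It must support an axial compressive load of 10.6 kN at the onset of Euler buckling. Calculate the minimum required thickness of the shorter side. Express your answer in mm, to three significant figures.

L_e = K·L = 0.7 × 1.03 = 0.7210 m
Required I = P_cr·L_e²/(π²E) = 1.060×10^4 × 0.7210² / (π² × 1.21×10^11) = 4.614×10^-9 m⁴
I_req = 4.614×10^3 mm⁴
Rectangle, weak axis: I_min = h·b³/12 with h = 117 mm fixed  ⇒  b = (12I/h)^(1/3) = 7.79 mm

b ≈ 7.79 mm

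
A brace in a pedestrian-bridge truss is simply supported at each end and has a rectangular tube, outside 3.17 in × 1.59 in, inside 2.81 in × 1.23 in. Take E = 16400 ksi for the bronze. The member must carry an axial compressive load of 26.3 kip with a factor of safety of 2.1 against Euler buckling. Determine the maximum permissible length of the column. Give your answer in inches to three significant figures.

Weak-axis I_min = (h_o·b_o³ − h_i·b_i³)/12 with b_o = 1.59, b_i = 1.230 in (shorter outer/inner sides).
I_min = (3.17×1.59³ − 2.810×1.230³)/12 = 0.6261 in⁴
Required critical load P_cr = n·P = 2.1 × 26.3 = 55.23 kip = 5.523×10^4 lb
From P_cr = π²EI/(K·L)²:  L = (1/K)·√(π²EI/P_cr) = (1/1)·√(π²×1.64×10^7×0.6261/5.523×10^4)
L = 42.8 in

L_max ≈ 42.8 in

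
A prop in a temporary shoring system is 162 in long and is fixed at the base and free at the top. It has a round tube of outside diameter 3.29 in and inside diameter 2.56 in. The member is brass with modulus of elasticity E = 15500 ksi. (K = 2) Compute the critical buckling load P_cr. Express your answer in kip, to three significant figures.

d_o = 3.29 in, d_i = 2.56 in
I = π(d_o⁴ − d_i⁴)/64 = π(3.29⁴ − 2.560⁴)/64 = 3.643 in⁴
Effective length L_e = K·L = 2 × 162 = 324.0 in
P_cr = π²EI / L_e² = π² × 15500×10³ × 3.643 / 324.0² = 5.309×10^3 lb

P_cr ≈ 5.31 kip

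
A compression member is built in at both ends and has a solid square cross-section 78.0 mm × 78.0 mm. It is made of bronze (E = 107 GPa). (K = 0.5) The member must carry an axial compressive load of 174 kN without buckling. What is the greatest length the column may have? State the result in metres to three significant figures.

I = a⁴/12 = 78.0⁴/12 = 3.085×10^6 mm⁴
I = 3.085×10^-6 m⁴
At the buckling limit P_cr = P = 1.740×10^5 N
From P_cr = π²EI/(K·L)²:  L = (1/K)·√(π²EI/P_cr) = (1/0.5)·√(π²×1.07×10^11×3.085×10^-6/1.740×10^5)
L = 8.65 m

L_max ≈ 8.65 m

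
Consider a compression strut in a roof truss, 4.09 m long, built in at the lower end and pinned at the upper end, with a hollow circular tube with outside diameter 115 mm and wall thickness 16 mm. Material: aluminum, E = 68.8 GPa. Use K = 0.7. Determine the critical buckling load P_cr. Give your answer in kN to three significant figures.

Inner diameter d_i = 115 − 2×16 = 83.00 mm
I = π(d_o⁴ − d_i⁴)/64 = π(115⁴ − 83.00⁴)/64 = 6.256×10^6 mm⁴
I = 6.256×10^6 mm⁴ = 6.256×10^-6 m⁴
Effective length L_e = K·L = 0.7 × 4.09 = 2.863 m
P_cr = π²EI / L_e² = π² × 68.8×10⁹ × 6.256×10^-6 / 2.863² = 5.182×10^5 N

P_cr ≈ 518 kN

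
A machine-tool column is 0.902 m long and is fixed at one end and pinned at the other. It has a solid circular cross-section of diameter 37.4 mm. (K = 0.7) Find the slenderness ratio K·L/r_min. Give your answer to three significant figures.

λ ≈ 67.5

I = πd⁴/64 = π×37.4⁴/64 = 9.604×10^4 mm⁴
A = 1.099×10^3 mm²;  r_min = √(I/A) = √(9.604×10^4/1.099×10^3) = 9.350 mm
L_e = K·L = 0.7 × 0.902 m = 0.6314 m = 631.40 mm
λ = L_e / r_min = 631.40 / 9.350 = 67.5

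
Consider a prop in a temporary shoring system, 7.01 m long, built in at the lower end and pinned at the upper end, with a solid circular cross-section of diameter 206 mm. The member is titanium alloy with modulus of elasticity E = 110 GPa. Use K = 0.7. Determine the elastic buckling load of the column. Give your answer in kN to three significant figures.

P_cr ≈ 3990 kN

I = πd⁴/64 = π×206⁴/64 = 8.840×10^7 mm⁴
I = 8.840×10^7 mm⁴ = 8.840×10^-5 m⁴
Effective length L_e = K·L = 0.7 × 7.01 = 4.907 m
P_cr = π²EI / L_e² = π² × 110×10⁹ × 8.840×10^-5 / 4.907² = 3.986×10^6 N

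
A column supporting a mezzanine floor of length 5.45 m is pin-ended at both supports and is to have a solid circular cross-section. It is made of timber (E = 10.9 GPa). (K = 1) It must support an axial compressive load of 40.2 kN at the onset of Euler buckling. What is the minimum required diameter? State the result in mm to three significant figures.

L_e = K·L = 1 × 5.45 = 5.450 m
Required I = P_cr·L_e²/(π²E) = 4.020×10^4 × 5.450² / (π² × 1.09×10^10) = 1.110×10^-5 m⁴
I_req = 1.110×10^7 mm⁴
Solid circle: I = πd⁴/64  ⇒  d = (64I/π)^(1/4) = (64×1.110×10^7/π)^(1/4) = 123 mm

d ≈ 123 mm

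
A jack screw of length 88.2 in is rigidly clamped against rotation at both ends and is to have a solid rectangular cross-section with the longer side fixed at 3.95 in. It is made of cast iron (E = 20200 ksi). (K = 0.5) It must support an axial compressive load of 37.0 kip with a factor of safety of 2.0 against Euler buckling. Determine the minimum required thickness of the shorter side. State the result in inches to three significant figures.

b ≈ 1.30 in

Required P_cr = n·P = 2.0 × 37.0 = 74.00 kip
L_e = K·L = 0.5 × 88.2 = 44.10 in
Required I = P_cr·L_e²/(π²E) = 7.400×10^4 × 44.10² / (π² × 2.02×10^7) = 0.7219 in⁴
Rectangle, weak axis: I_min = h·b³/12 with h = 3.95 in fixed  ⇒  b = (12I/h)^(1/3) = 1.30 in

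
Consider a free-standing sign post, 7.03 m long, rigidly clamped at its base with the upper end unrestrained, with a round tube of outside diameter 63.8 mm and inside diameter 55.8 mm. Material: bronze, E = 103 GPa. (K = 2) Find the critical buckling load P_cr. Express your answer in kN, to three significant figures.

d_o = 63.8 mm, d_i = 55.8 mm
I = π(d_o⁴ − d_i⁴)/64 = π(63.8⁴ − 55.80⁴)/64 = 3.374×10^5 mm⁴
I = 3.374×10^5 mm⁴ = 3.374×10^-7 m⁴
Effective length L_e = K·L = 2 × 7.03 = 14.06 m
P_cr = π²EI / L_e² = π² × 103×10⁹ × 3.374×10^-7 / 14.06² = 1.735×10^3 N

P_cr ≈ 1.74 kN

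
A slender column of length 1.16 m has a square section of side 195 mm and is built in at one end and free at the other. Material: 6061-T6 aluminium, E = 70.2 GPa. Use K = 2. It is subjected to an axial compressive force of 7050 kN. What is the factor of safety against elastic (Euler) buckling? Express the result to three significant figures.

n ≈ 2.20

I = a⁴/12 = 195⁴/12 = 1.205×10^8 mm⁴
I = 1.205×10^8 mm⁴ = 1.205×10^-4 m⁴
Effective length L_e = K·L = 2 × 1.16 = 2.320 m
P_cr = π²EI / L_e² = π² × 70.2×10⁹ × 1.205×10^-4 / 2.320² = 1.551×10^7 N
Factor of safety n = P_cr / P = 15510 / 7050 = 2.20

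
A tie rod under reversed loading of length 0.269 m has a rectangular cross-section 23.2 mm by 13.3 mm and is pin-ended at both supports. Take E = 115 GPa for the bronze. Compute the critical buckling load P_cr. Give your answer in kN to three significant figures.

Buckling occurs about the weak axis: I_min = h·b³/12 with b = 13.3 mm (the shorter side).
I_min = 23.2×13.3³/12 = 4.548×10^3 mm⁴
I = 4.548×10^3 mm⁴ = 4.548×10^-9 m⁴
Effective length L_e = K·L = 1 × 0.269 = 0.2690 m
P_cr = π²EI / L_e² = π² × 115×10⁹ × 4.548×10^-9 / 0.2690² = 7.134×10^4 N

P_cr ≈ 71.3 kN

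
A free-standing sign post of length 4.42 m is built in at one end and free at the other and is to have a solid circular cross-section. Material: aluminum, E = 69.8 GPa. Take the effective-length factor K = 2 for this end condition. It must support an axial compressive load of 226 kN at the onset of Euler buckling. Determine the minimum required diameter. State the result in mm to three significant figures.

L_e = K·L = 2 × 4.42 = 8.840 m
Required I = P_cr·L_e²/(π²E) = 2.260×10^5 × 8.840² / (π² × 6.98×10^10) = 2.564×10^-5 m⁴
I_req = 2.564×10^7 mm⁴
Solid circle: I = πd⁴/64  ⇒  d = (64I/π)^(1/4) = (64×2.564×10^7/π)^(1/4) = 151 mm

d ≈ 151 mm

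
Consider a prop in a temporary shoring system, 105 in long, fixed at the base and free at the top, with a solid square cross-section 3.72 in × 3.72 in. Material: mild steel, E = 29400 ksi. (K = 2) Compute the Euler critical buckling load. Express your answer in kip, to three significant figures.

I = a⁴/12 = 3.72⁴/12 = 15.96 in⁴
Effective length L_e = K·L = 2 × 105 = 210.0 in
P_cr = π²EI / L_e² = π² × 29400×10³ × 15.96 / 210.0² = 1.050×10^5 lb

P_cr ≈ 105 kip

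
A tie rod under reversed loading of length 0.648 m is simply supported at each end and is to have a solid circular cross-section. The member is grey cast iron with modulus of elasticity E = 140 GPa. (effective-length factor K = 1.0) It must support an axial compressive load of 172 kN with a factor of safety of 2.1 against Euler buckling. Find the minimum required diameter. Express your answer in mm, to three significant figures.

d ≈ 38.7 mm

Required P_cr = n·P = 2.1 × 172 = 361.2 kN
L_e = K·L = 1 × 0.648 = 0.6480 m
Required I = P_cr·L_e²/(π²E) = 3.612×10^5 × 0.6480² / (π² × 1.40×10^11) = 1.098×10^-7 m⁴
I_req = 1.098×10^5 mm⁴
Solid circle: I = πd⁴/64  ⇒  d = (64I/π)^(1/4) = (64×1.098×10^5/π)^(1/4) = 38.7 mm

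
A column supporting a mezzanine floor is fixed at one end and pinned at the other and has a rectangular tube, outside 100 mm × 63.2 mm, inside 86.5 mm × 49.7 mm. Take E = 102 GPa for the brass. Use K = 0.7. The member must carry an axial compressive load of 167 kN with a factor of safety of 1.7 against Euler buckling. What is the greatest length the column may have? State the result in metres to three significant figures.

L_max ≈ 2.97 m

Weak-axis I_min = (h_o·b_o³ − h_i·b_i³)/12 with b_o = 63.2, b_i = 49.70 mm (shorter outer/inner sides).
I_min = (100×63.2³ − 86.50×49.70³)/12 = 1.219×10^6 mm⁴
I = 1.219×10^-6 m⁴
Required critical load P_cr = n·P = 1.7 × 167 = 283.9 kN = 2.839×10^5 N
From P_cr = π²EI/(K·L)²:  L = (1/K)·√(π²EI/P_cr) = (1/0.7)·√(π²×1.02×10^11×1.219×10^-6/2.839×10^5)
L = 2.97 m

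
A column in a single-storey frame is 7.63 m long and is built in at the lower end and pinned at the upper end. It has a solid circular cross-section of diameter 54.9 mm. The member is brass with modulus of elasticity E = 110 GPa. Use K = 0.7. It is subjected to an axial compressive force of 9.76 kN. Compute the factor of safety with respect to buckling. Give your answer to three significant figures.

n ≈ 1.74

I = πd⁴/64 = π×54.9⁴/64 = 4.459×10^5 mm⁴
I = 4.459×10^5 mm⁴ = 4.459×10^-7 m⁴
Effective length L_e = K·L = 0.7 × 7.63 = 5.341 m
P_cr = π²EI / L_e² = π² × 110×10⁹ × 4.459×10^-7 / 5.341² = 1.697×10^4 N
Factor of safety n = P_cr / P = 16.971 / 9.76 = 1.74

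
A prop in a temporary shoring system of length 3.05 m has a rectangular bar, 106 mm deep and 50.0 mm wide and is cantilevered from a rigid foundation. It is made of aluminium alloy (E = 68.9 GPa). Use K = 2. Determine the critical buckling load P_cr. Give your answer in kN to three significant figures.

P_cr ≈ 20.2 kN

Buckling occurs about the weak axis: I_min = h·b³/12 with b = 50.0 mm (the shorter side).
I_min = 106×50.0³/12 = 1.104×10^6 mm⁴
I = 1.104×10^6 mm⁴ = 1.104×10^-6 m⁴
Effective length L_e = K·L = 2 × 3.05 = 6.100 m
P_cr = π²EI / L_e² = π² × 68.9×10⁹ × 1.104×10^-6 / 6.100² = 2.018×10^4 N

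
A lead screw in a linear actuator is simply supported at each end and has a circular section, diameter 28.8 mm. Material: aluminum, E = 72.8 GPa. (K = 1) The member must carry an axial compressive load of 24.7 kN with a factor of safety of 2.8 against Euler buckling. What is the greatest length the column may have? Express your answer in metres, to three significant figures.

L_max ≈ 0.592 m

I = πd⁴/64 = π×28.8⁴/64 = 3.377×10^4 mm⁴
I = 3.377×10^-8 m⁴
Required critical load P_cr = n·P = 2.8 × 24.7 = 69.16 kN = 6.916×10^4 N
From P_cr = π²EI/(K·L)²:  L = (1/K)·√(π²EI/P_cr) = (1/1)·√(π²×7.28×10^10×3.377×10^-8/6.916×10^4)
L = 0.592 m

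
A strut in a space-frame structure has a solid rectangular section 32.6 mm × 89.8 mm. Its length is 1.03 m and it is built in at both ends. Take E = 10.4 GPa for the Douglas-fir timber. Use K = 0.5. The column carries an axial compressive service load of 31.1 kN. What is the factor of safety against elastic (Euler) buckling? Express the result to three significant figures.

n ≈ 3.23

Buckling occurs about the weak axis: I_min = h·b³/12 with b = 32.6 mm (the shorter side).
I_min = 89.8×32.6³/12 = 2.593×10^5 mm⁴
I = 2.593×10^5 mm⁴ = 2.593×10^-7 m⁴
Effective length L_e = K·L = 0.5 × 1.03 = 0.5150 m
P_cr = π²EI / L_e² = π² × 10.4×10⁹ × 2.593×10^-7 / 0.5150² = 1.003×10^5 N
Factor of safety n = P_cr / P = 100.34 / 31.1 = 3.23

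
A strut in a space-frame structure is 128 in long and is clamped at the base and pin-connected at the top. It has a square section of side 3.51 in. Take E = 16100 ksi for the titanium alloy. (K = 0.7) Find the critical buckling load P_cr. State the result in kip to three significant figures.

I = a⁴/12 = 3.51⁴/12 = 12.65 in⁴
Effective length L_e = K·L = 0.7 × 128 = 89.60 in
P_cr = π²EI / L_e² = π² × 16100×10³ × 12.65 / 89.60² = 2.504×10^5 lb

P_cr ≈ 250 kip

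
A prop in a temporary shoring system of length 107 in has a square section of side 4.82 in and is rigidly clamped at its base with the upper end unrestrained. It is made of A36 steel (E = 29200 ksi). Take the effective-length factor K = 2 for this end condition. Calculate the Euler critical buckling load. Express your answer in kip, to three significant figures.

P_cr ≈ 283 kip

I = a⁴/12 = 4.82⁴/12 = 44.98 in⁴
Effective length L_e = K·L = 2 × 107 = 214.0 in
P_cr = π²EI / L_e² = π² × 29200×10³ × 44.98 / 214.0² = 2.830×10^5 lb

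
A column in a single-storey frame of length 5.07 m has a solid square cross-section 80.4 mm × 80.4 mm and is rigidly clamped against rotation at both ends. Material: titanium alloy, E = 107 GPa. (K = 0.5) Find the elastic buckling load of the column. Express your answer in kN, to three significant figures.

P_cr ≈ 572 kN

I = a⁴/12 = 80.4⁴/12 = 3.482×10^6 mm⁴
I = 3.482×10^6 mm⁴ = 3.482×10^-6 m⁴
Effective length L_e = K·L = 0.5 × 5.07 = 2.535 m
P_cr = π²EI / L_e² = π² × 107×10⁹ × 3.482×10^-6 / 2.535² = 5.722×10^5 N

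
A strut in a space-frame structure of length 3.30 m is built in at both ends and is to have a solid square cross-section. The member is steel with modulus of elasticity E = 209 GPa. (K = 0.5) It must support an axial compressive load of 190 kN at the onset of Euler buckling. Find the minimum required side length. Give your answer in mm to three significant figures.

L_e = K·L = 0.5 × 3.30 = 1.650 m
Required I = P_cr·L_e²/(π²E) = 1.900×10^5 × 1.650² / (π² × 2.09×10^11) = 2.508×10^-7 m⁴
I_req = 2.508×10^5 mm⁴
Solid square: I = a⁴/12  ⇒  a = (12I)^(1/4) = (12×2.508×10^5)^(1/4) = 41.6 mm

a ≈ 41.6 mm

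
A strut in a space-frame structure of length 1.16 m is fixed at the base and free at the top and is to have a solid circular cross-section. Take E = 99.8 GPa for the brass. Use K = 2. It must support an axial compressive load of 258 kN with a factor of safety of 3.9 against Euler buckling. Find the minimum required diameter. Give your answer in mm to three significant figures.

Required P_cr = n·P = 3.9 × 258 = 1006 kN
L_e = K·L = 2 × 1.16 = 2.320 m
Required I = P_cr·L_e²/(π²E) = 1.006×10^6 × 2.320² / (π² × 9.98×10^10) = 5.498×10^-6 m⁴
I_req = 5.498×10^6 mm⁴
Solid circle: I = πd⁴/64  ⇒  d = (64I/π)^(1/4) = (64×5.498×10^6/π)^(1/4) = 103 mm

d ≈ 103 mm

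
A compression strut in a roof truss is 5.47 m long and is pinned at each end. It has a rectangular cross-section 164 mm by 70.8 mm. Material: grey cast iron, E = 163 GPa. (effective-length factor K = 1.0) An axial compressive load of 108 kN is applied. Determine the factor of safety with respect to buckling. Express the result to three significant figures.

n ≈ 2.41

Buckling occurs about the weak axis: I_min = h·b³/12 with b = 70.8 mm (the shorter side).
I_min = 164×70.8³/12 = 4.850×10^6 mm⁴
I = 4.850×10^6 mm⁴ = 4.850×10^-6 m⁴
Effective length L_e = K·L = 1 × 5.47 = 5.470 m
P_cr = π²EI / L_e² = π² × 163×10⁹ × 4.850×10^-6 / 5.470² = 2.608×10^5 N
Factor of safety n = P_cr / P = 260.78 / 108 = 2.41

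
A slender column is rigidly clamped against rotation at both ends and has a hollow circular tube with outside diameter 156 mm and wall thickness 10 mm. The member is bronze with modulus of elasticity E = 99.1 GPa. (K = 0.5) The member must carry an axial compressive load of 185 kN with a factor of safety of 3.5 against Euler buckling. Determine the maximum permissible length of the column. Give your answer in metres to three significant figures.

L_max ≈ 8.61 m

Inner diameter d_i = 156 − 2×10 = 136.0 mm
I = π(d_o⁴ − d_i⁴)/64 = π(156⁴ − 136.0⁴)/64 = 1.228×10^7 mm⁴
I = 1.228×10^-5 m⁴
Required critical load P_cr = n·P = 3.5 × 185 = 647.5 kN = 6.475×10^5 N
From P_cr = π²EI/(K·L)²:  L = (1/K)·√(π²EI/P_cr) = (1/0.5)·√(π²×9.91×10^10×1.228×10^-5/6.475×10^5)
L = 8.61 m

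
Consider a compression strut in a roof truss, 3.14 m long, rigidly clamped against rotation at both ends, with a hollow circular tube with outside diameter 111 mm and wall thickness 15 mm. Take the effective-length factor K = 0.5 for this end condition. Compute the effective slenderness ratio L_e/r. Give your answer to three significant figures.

Inner diameter d_i = 111 − 2×15 = 81.00 mm
I = π(d_o⁴ − d_i⁴)/64 = π(111⁴ − 81.00⁴)/64 = 5.339×10^6 mm⁴
A = 4.524×10^3 mm²;  r_min = √(I/A) = √(5.339×10^6/4.524×10^3) = 34.35 mm
L_e = K·L = 0.5 × 3.14 m = 1.570 m = 1570.0 mm
λ = L_e / r_min = 1570.0 / 34.35 = 45.7

λ ≈ 45.7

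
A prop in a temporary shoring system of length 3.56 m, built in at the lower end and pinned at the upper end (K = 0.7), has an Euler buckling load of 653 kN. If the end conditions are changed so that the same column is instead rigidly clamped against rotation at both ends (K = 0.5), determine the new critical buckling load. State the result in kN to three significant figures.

P_cr ≈ 1280 kN

P_cr ∝ 1/K², so P_cr,new = P_cr,old × (K_old/K_new)² = 653 × (0.7/0.5)²
= 653 × 1.960 = 1280 kN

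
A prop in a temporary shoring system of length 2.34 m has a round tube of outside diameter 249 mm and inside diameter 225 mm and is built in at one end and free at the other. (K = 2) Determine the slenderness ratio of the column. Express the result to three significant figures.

d_o = 249 mm, d_i = 225 mm
I = π(d_o⁴ − d_i⁴)/64 = π(249⁴ − 225.0⁴)/64 = 6.289×10^7 mm⁴
A = 8.935×10^3 mm²;  r_min = √(I/A) = √(6.289×10^7/8.935×10^3) = 83.90 mm
L_e = K·L = 2 × 2.34 m = 4.680 m = 4680.0 mm
λ = L_e / r_min = 4680.0 / 83.90 = 55.8

λ ≈ 55.8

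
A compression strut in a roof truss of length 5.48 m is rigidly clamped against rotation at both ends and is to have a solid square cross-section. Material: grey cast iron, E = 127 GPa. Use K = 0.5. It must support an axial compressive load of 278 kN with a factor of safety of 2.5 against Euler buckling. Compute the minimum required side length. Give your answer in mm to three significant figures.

a ≈ 84.1 mm

Required P_cr = n·P = 2.5 × 278 = 695.0 kN
L_e = K·L = 0.5 × 5.48 = 2.740 m
Required I = P_cr·L_e²/(π²E) = 6.950×10^5 × 2.740² / (π² × 1.27×10^11) = 4.163×10^-6 m⁴
I_req = 4.163×10^6 mm⁴
Solid square: I = a⁴/12  ⇒  a = (12I)^(1/4) = (12×4.163×10^6)^(1/4) = 84.1 mm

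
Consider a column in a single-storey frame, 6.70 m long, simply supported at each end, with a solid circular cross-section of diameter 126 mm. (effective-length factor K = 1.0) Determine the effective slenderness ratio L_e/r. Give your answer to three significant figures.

λ ≈ 213

I = πd⁴/64 = π×126⁴/64 = 1.237×10^7 mm⁴
A = 1.247×10^4 mm²;  r_min = √(I/A) = √(1.237×10^7/1.247×10^4) = 31.50 mm
L_e = K·L = 1 × 6.70 m = 6.700 m = 6700.0 mm
λ = L_e / r_min = 6700.0 / 31.50 = 213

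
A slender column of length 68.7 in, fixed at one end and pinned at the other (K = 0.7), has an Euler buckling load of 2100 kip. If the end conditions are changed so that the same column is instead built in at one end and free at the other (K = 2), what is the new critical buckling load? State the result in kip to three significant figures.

P_cr ∝ 1/K², so P_cr,new = P_cr,old × (K_old/K_new)² = 2100 × (0.7/2)²
= 2100 × 0.1225 = 257 kip

P_cr ≈ 257 kip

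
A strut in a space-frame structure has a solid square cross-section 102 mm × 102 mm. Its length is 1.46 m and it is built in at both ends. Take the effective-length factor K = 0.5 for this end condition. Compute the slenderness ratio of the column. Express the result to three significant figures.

λ ≈ 24.8

For a square r = a/√12 = 102/√12 = 29.44 mm
L_e = K·L = 0.5 × 1.46 m = 0.7300 m = 730.00 mm
λ = L_e / r_min = 730.00 / 29.44 = 24.8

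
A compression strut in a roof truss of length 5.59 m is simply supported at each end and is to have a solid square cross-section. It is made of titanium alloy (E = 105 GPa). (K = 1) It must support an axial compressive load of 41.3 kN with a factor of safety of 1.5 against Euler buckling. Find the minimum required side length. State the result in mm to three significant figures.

Required P_cr = n·P = 1.5 × 41.3 = 61.95 kN
L_e = K·L = 1 × 5.59 = 5.590 m
Required I = P_cr·L_e²/(π²E) = 6.195×10^4 × 5.590² / (π² × 1.05×10^11) = 1.868×10^-6 m⁴
I_req = 1.868×10^6 mm⁴
Solid square: I = a⁴/12  ⇒  a = (12I)^(1/4) = (12×1.868×10^6)^(1/4) = 68.8 mm

a ≈ 68.8 mm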